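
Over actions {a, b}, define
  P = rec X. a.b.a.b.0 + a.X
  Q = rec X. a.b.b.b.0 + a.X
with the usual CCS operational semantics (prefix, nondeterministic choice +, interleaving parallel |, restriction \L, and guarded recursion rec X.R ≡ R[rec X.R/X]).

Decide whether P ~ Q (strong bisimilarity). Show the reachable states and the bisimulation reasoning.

NO

Reachable graph of P (5 states):
  u0 = rec X. a.b.a.b.0 + a.X | -a-> u0, -a-> u1
  u1 = b.a.b.0 | -b-> u2
  u2 = a.b.0 | -a-> u3
  u3 = b.0 | -b-> u4
  u4 = 0 | (no moves)
Reachable graph of Q (5 states):
  v0 = rec X. a.b.b.b.0 + a.X | -a-> v0, -a-> v1
  v1 = b.b.b.0 | -b-> v2
  v2 = b.b.0 | -b-> v3
  v3 = b.0 | -b-> v4
  v4 = 0 | (no moves)
Coarsest stable partition (strong bisimilarity classes):
  B0 = {u0}
  B1 = {u1}
  B2 = {u2}
  B3 = {u3, v3}
  B4 = {u4, v4}
  B5 = {v0}
  B6 = {v1}
  B7 = {v2}
u0 ∈ B0, v0 ∈ B5 → different blocks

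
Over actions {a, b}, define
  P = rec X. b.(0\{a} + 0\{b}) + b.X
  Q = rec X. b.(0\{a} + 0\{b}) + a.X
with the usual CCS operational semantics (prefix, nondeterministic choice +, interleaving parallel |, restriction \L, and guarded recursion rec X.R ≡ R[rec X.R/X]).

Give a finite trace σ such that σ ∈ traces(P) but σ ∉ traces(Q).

LTS(P): 2 reachable states
  m0 = rec X. b.(0\{a} + 0\{b}) + b.X :: ··b··> m0, ··b··> m1
  m1 = 0\{a} + 0\{b} :: (no moves)
LTS(Q): 2 reachable states
  n0 = rec X. b.(0\{a} + 0\{b}) + a.X :: ··a··> n0, ··b··> n1
  n1 = 0\{a} + 0\{b} :: (no moves)
Executing bb from P (initial set {m0}):
  after b @ step 1: {m0, m1}
  after b @ step 2: {m0, m1}
  ✓ P
Executing bb from Q (initial set {n0}):
  after b @ step 1: {n1}
  after b @ step 2: ∅ (Q stuck)

bb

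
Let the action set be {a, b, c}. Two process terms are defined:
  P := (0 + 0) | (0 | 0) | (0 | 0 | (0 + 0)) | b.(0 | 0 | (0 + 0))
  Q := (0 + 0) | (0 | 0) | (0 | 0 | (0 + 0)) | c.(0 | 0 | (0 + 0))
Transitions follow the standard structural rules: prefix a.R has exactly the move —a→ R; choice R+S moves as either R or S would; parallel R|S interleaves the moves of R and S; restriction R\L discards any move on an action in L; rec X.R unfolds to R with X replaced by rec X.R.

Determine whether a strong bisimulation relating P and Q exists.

Reachable graph of P (2 states):
  p0 = (0 + 0) | (0 | 0) | (0 | 0 | (0 + 0)) | b.(0 | 0 | (0 + 0)) :: =b=> p1
  p1 = (0 + 0) | (0 | 0) | (0 | 0 | (0 + 0)) | (0 | 0 | (0 + 0)) :: ·
Reachable graph of Q (2 states):
  q0 = (0 + 0) | (0 | 0) | (0 | 0 | (0 + 0)) | c.(0 | 0 | (0 + 0)) :: =c=> q1
  q1 = (0 + 0) | (0 | 0) | (0 | 0 | (0 + 0)) | (0 | 0 | (0 + 0)) :: ·
Coarsest stable partition (strong bisimilarity classes):
  B0 = {p0}
  B1 = {p1, q1}
  B2 = {q0}
p0 ∈ B0, q0 ∈ B2 → different blocks

NO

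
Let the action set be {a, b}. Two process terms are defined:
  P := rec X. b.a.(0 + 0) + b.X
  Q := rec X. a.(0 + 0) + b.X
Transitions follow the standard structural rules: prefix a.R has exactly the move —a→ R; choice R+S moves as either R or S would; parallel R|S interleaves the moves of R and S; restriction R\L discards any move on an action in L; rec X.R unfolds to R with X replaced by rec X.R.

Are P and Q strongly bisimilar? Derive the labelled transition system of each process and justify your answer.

not bisimilar

P's transition system — 3 states:
  s0 = rec X. b.a.(0 + 0) + b.X ⊢ --b--▸ s0, --b--▸ s1
  s1 = a.(0 + 0) ⊢ --a--▸ s2
  s2 = 0 + 0 ⊢ ∅
Q's transition system — 2 states:
  t0 = rec X. a.(0 + 0) + b.X ⊢ --a--▸ t1, --b--▸ t0
  t1 = 0 + 0 ⊢ ∅
Partition-refinement fixed point:
  B0 = {s0}
  B1 = {s1}
  B2 = {s2, t1}
  B3 = {t0}
s0 ∈ B0, t0 ∈ B3 → different blocks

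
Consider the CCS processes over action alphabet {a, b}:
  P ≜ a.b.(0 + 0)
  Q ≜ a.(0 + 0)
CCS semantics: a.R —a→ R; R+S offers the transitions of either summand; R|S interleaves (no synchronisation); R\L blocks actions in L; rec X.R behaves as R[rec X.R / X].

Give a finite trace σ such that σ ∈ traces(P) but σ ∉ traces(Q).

LTS(P): 3 reachable states
  s0 = a.b.(0 + 0) :: --a--▸ s1
  s1 = b.(0 + 0) :: --b--▸ s2
  s2 = 0 + 0 :: ∅
LTS(Q): 2 reachable states
  t0 = a.(0 + 0) :: --a--▸ t1
  t1 = 0 + 0 :: ∅
Executing ab from P (initial set {s0}):
  [1] a ⇒ {s1}
  [2] b ⇒ {s2}
  — P admits the full trace.
Executing ab from Q (initial set {t0}):
  [1] a ⇒ {t1}
  [2] b ⇒ ∅ (Q stuck)

ab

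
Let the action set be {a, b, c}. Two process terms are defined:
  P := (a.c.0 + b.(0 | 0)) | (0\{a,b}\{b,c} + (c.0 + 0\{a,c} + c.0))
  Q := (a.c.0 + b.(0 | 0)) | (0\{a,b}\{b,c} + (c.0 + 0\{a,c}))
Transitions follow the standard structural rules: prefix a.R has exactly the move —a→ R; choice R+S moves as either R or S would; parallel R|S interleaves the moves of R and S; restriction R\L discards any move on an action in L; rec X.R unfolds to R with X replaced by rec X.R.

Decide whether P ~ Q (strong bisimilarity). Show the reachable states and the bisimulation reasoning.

P ~ Q

P's transition system — 8 states:
  p0 = (a.c.0 + b.(0 | 0)) | (0\{a,b}\{b,c} + (c.0 + 0\{a,c} + c.0)) :: ··a··> p1, ··b··> p2, ··c··> p3
  p1 = c.0 | (0\{a,b}\{b,c} + (c.0 + 0\{a,c} + c.0)) :: ··c··> p4, ··c··> p5
  p2 = 0 | 0 | (0\{a,b}\{b,c} + (c.0 + 0\{a,c} + c.0)) :: ··c··> p6
  p3 = (a.c.0 + b.(0 | 0)) | 0 :: ··a··> p5, ··b··> p6
  p4 = 0 | (0\{a,b}\{b,c} + (c.0 + 0\{a,c} + c.0)) :: ··c··> p7
  p5 = c.0 | 0 :: ··c··> p7
  p6 = 0 | 0 | 0 :: ∅
  p7 = 0 | 0 :: ∅
Q's transition system — 8 states:
  q0 = (a.c.0 + b.(0 | 0)) | (0\{a,b}\{b,c} + (c.0 + 0\{a,c})) :: ··a··> q1, ··b··> q2, ··c··> q3
  q1 = c.0 | (0\{a,b}\{b,c} + (c.0 + 0\{a,c})) :: ··c··> q4, ··c··> q5
  q2 = 0 | 0 | (0\{a,b}\{b,c} + (c.0 + 0\{a,c})) :: ··c··> q6
  q3 = (a.c.0 + b.(0 | 0)) | 0 :: ··a··> q5, ··b··> q6
  q4 = 0 | (0\{a,b}\{b,c} + (c.0 + 0\{a,c})) :: ··c··> q7
  q5 = c.0 | 0 :: ··c··> q7
  q6 = 0 | 0 | 0 :: ∅
  q7 = 0 | 0 :: ∅
Coarsest stable partition (strong bisimilarity classes):
  B0 = {p0, q0}
  B1 = {p1, q1}
  B2 = {p2, p4, p5, q2, q4, q5}
  B3 = {p6, p7, q6, q7}
  B4 = {p3, q3}
p0 ∈ B0, q0 ∈ B0 → same block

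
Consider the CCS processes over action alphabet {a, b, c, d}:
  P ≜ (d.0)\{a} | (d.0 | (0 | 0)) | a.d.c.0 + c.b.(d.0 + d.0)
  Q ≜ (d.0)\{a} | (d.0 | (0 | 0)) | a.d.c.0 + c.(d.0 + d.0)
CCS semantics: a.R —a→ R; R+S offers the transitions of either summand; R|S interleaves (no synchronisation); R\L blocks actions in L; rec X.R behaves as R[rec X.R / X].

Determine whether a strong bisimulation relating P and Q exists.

P's transition system — 19 states:
  s0 = (d.0)\{a} | (d.0 | (0 | 0)) | a.d.c.0 + c.b.(d.0 + d.0) ⊢ —a→ s1, —c→ s2, —d→ s3, —d→ s4
  s1 = (d.0)\{a} | (d.0 | (0 | 0)) | d.c.0 ⊢ —d→ s5, —d→ s6, —d→ s7
  s2 = b.(d.0 + d.0) ⊢ —b→ s8
  s3 = (d.0)\{a} | (0 | (0 | 0)) | a.d.c.0 ⊢ —a→ s5, —d→ s9
  s4 = 0\{a} | (d.0 | (0 | 0)) | a.d.c.0 ⊢ —a→ s7, —d→ s9
  s5 = (d.0)\{a} | (0 | (0 | 0)) | d.c.0 ⊢ —d→ s10, —d→ s11
  s6 = (d.0)\{a} | (d.0 | (0 | 0)) | c.0 ⊢ —c→ s12, —d→ s10, —d→ s13
  s7 = 0\{a} | (d.0 | (0 | 0)) | d.c.0 ⊢ —d→ s11, —d→ s13
  s8 = d.0 + d.0 ⊢ —d→ s14
  s9 = 0\{a} | (0 | (0 | 0)) | a.d.c.0 ⊢ —a→ s11
  s10 = (d.0)\{a} | (0 | (0 | 0)) | c.0 ⊢ —c→ s15, —d→ s16
  s11 = 0\{a} | (0 | (0 | 0)) | d.c.0 ⊢ —d→ s16
  s12 = (d.0)\{a} | (d.0 | (0 | 0)) | 0 ⊢ —d→ s15, —d→ s17
  s13 = 0\{a} | (d.0 | (0 | 0)) | c.0 ⊢ —c→ s17, —d→ s16
  s14 = 0 ⊢ stopped
  s15 = (d.0)\{a} | (0 | (0 | 0)) | 0 ⊢ —d→ s18
  s16 = 0\{a} | (0 | (0 | 0)) | c.0 ⊢ —c→ s18
  s17 = 0\{a} | (d.0 | (0 | 0)) | 0 ⊢ —d→ s18
  s18 = 0\{a} | (0 | (0 | 0)) | 0 ⊢ stopped
Q's transition system — 18 states:
  t0 = (d.0)\{a} | (d.0 | (0 | 0)) | a.d.c.0 + c.(d.0 + d.0) ⊢ —a→ t1, —c→ t2, —d→ t3, —d→ t4
  t1 = (d.0)\{a} | (d.0 | (0 | 0)) | d.c.0 ⊢ —d→ t5, —d→ t6, —d→ t7
  t2 = d.0 + d.0 ⊢ —d→ t8
  t3 = (d.0)\{a} | (0 | (0 | 0)) | a.d.c.0 ⊢ —a→ t5, —d→ t9
  t4 = 0\{a} | (d.0 | (0 | 0)) | a.d.c.0 ⊢ —a→ t7, —d→ t9
  t5 = (d.0)\{a} | (0 | (0 | 0)) | d.c.0 ⊢ —d→ t10, —d→ t11
  t6 = (d.0)\{a} | (d.0 | (0 | 0)) | c.0 ⊢ —c→ t12, —d→ t10, —d→ t13
  t7 = 0\{a} | (d.0 | (0 | 0)) | d.c.0 ⊢ —d→ t11, —d→ t13
  t8 = 0 ⊢ stopped
  t9 = 0\{a} | (0 | (0 | 0)) | a.d.c.0 ⊢ —a→ t11
  t10 = (d.0)\{a} | (0 | (0 | 0)) | c.0 ⊢ —c→ t14, —d→ t15
  t11 = 0\{a} | (0 | (0 | 0)) | d.c.0 ⊢ —d→ t15
  t12 = (d.0)\{a} | (d.0 | (0 | 0)) | 0 ⊢ —d→ t14, —d→ t16
  t13 = 0\{a} | (d.0 | (0 | 0)) | c.0 ⊢ —c→ t16, —d→ t15
  t14 = (d.0)\{a} | (0 | (0 | 0)) | 0 ⊢ —d→ t17
  t15 = 0\{a} | (0 | (0 | 0)) | c.0 ⊢ —c→ t17
  t16 = 0\{a} | (d.0 | (0 | 0)) | 0 ⊢ —d→ t17
  t17 = 0\{a} | (0 | (0 | 0)) | 0 ⊢ stopped
Coarsest stable partition (strong bisimilarity classes):
  B0 = {s0}
  B1 = {s2}
  B2 = {s15, s17, s8, t14, t16, t2}
  B3 = {s14, s18, t17, t8}
  B4 = {s3, s4, t3, t4}
  B5 = {s9, t9}
  B6 = {s11, t11}
  B7 = {s16, t15}
  B8 = {s5, s7, t5, t7}
  B9 = {s10, s13, t10, t13}
  B10 = {s1, t1}
  B11 = {s6, t6}
  B12 = {s12, t12}
  B13 = {t0}
s0 ∈ B0, t0 ∈ B13 → different blocks

not bisimilar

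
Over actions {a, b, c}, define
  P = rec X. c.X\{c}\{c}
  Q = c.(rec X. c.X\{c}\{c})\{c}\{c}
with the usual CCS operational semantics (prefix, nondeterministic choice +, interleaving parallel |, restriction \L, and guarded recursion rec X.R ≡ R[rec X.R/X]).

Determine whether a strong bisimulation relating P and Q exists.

P's transition system — 2 states:
  p0 = rec X. c.X\{c}\{c} → --c--▸ p1
  p1 = (rec X. c.X\{c}\{c})\{c}\{c} → ·
Q's transition system — 2 states:
  q0 = c.(rec X. c.X\{c}\{c})\{c}\{c} → --c--▸ q1
  q1 = (rec X. c.X\{c}\{c})\{c}\{c} → ·
Bisimilarity quotient blocks:
  B0 = {p0, q0}
  B1 = {p1, q1}
p0 ∈ B0, q0 ∈ B0 → same block

YES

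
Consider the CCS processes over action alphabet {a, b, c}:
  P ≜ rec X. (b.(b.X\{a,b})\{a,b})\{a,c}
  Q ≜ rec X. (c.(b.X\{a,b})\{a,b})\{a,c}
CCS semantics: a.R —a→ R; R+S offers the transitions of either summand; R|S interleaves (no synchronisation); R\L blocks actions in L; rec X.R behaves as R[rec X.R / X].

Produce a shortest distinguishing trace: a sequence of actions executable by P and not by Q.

P's transition system — 2 states:
  s0 = rec X. (b.(b.X\{a,b})\{a,b})\{a,c} | =b=> s1
  s1 = (b.(rec X. (b.(b.X\{a,b})\{a,b})\{a,c})\{a,b})\{a,b}\{a,c} | ·
Q's transition system — 1 states:
  t0 = rec X. (c.(b.X\{a,b})\{a,b})\{a,c} | ·
Executing b from P (initial set {s0}):
  [1] b ⇒ {s1}
  ✓ P
Executing b from Q (initial set {t0}):
  [1] b ⇒ no successor for Q

b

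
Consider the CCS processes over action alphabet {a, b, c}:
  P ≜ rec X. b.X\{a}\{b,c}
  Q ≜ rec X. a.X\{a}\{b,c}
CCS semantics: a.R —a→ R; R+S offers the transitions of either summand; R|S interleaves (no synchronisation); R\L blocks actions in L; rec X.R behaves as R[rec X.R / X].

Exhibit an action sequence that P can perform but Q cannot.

P's transition system — 2 states:
  u0 = rec X. b.X\{a}\{b,c} :: —b→ u1
  u1 = (rec X. b.X\{a}\{b,c})\{a}\{b,c} :: ∅
Q's transition system — 2 states:
  v0 = rec X. a.X\{a}\{b,c} :: —a→ v1
  v1 = (rec X. a.X\{a}\{b,c})\{a}\{b,c} :: ∅
Executing b from P (initial set {u0}):
  [1] b ⇒ {u1}
  P completes σ.
Executing b from Q (initial set {v0}):
  [1] b ⇒ no successor for Q

b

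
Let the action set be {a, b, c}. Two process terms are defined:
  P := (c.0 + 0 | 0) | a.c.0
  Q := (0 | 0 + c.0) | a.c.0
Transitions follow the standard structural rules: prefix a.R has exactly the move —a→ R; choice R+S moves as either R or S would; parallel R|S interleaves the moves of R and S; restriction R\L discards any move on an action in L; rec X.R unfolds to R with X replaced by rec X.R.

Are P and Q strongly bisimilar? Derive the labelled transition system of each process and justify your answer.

P ~ Q

Reachable graph of P (6 states):
  s0 = (c.0 + 0 | 0) | a.c.0 has moves —a→ s1, —c→ s2
  s1 = (c.0 + 0 | 0) | c.0 has moves —c→ s3, —c→ s4
  s2 = 0 | a.c.0 has moves —a→ s4
  s3 = (c.0 + 0 | 0) | 0 has moves —c→ s5
  s4 = 0 | c.0 has moves —c→ s5
  s5 = 0 | 0 has moves deadlocked
Reachable graph of Q (6 states):
  t0 = (0 | 0 + c.0) | a.c.0 has moves —a→ t1, —c→ t2
  t1 = (0 | 0 + c.0) | c.0 has moves —c→ t3, —c→ t4
  t2 = 0 | a.c.0 has moves —a→ t4
  t3 = (0 | 0 + c.0) | 0 has moves —c→ t5
  t4 = 0 | c.0 has moves —c→ t5
  t5 = 0 | 0 has moves deadlocked
Bisimilarity quotient blocks:
  B0 = {s0, t0}
  B1 = {s1, t1}
  B2 = {s3, s4, t3, t4}
  B3 = {s5, t5}
  B4 = {s2, t2}
s0 ∈ B0, t0 ∈ B0 → same block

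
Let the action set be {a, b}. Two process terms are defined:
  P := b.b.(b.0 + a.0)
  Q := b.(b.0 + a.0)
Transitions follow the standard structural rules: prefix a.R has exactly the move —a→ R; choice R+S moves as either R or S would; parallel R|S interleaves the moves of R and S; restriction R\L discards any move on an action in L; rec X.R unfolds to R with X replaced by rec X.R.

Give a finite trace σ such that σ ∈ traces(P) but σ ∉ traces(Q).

bba

P's transition system — 4 states:
  p0 = b.b.(b.0 + a.0) | ··b··> p1
  p1 = b.(b.0 + a.0) | ··b··> p2
  p2 = b.0 + a.0 | ··a··> p3, ··b··> p3
  p3 = 0 | (no moves)
Q's transition system — 3 states:
  q0 = b.(b.0 + a.0) | ··b··> q1
  q1 = b.0 + a.0 | ··a··> q2, ··b··> q2
  q2 = 0 | (no moves)
Executing bba from P (initial set {p0}):
  after b @ step 1: {p1}
  after b @ step 2: {p2}
  after a @ step 3: {p3}
  ✓ P
Executing bba from Q (initial set {q0}):
  after b @ step 1: {q1}
  after b @ step 2: {q2}
  after a @ step 3: no successor for Q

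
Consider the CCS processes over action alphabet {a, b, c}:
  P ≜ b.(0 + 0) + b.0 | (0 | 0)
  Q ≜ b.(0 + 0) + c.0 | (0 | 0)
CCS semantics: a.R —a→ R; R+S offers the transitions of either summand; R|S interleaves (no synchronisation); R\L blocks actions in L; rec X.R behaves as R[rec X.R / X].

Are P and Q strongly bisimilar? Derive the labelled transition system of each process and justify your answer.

P ≁ Q

P's transition system — 3 states:
  p0 = b.(0 + 0) + b.0 | (0 | 0) → --b--▸ p1, --b--▸ p2
  p1 = 0 + 0 → (no moves)
  p2 = 0 | (0 | 0) → (no moves)
Q's transition system — 3 states:
  q0 = b.(0 + 0) + c.0 | (0 | 0) → --b--▸ q1, --c--▸ q2
  q1 = 0 + 0 → (no moves)
  q2 = 0 | (0 | 0) → (no moves)
Partition-refinement fixed point:
  B0 = {p0}
  B1 = {p1, p2, q1, q2}
  B2 = {q0}
p0 ∈ B0, q0 ∈ B2 → different blocks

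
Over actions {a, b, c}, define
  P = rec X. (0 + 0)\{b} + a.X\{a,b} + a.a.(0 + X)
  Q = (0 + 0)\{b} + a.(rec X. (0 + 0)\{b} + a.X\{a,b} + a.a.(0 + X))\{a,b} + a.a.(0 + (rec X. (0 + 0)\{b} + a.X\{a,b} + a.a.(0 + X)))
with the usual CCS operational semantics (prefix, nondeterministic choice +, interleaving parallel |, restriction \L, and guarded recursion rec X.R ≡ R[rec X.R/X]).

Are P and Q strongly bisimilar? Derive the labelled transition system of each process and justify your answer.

YES

P's transition system — 4 states:
  p0 = rec X. (0 + 0)\{b} + a.X\{a,b} + a.a.(0 + X) → -a-> p1, -a-> p2
  p1 = (rec X. (0 + 0)\{b} + a.X\{a,b} + a.a.(0 + X))\{a,b} → stopped
  p2 = a.(0 + (rec X. (0 + 0)\{b} + a.X\{a,b} + a.a.(0 + X))) → -a-> p3
  p3 = 0 + (rec X. (0 + 0)\{b} + a.X\{a,b} + a.a.(0 + X)) → -a-> p1, -a-> p2
Q's transition system — 4 states:
  q0 = (0 + 0)\{b} + a.(rec X. (0 + 0)\{b} + a.X\{a,b} + a.a.(0 + X))\{a,b} + a.a.(0 + (rec X. (0 + 0)\{b} + a.X\{a,b} + a.a.(0 + X))) → -a-> q1, -a-> q2
  q1 = (rec X. (0 + 0)\{b} + a.X\{a,b} + a.a.(0 + X))\{a,b} → stopped
  q2 = a.(0 + (rec X. (0 + 0)\{b} + a.X\{a,b} + a.a.(0 + X))) → -a-> q3
  q3 = 0 + (rec X. (0 + 0)\{b} + a.X\{a,b} + a.a.(0 + X)) → -a-> q1, -a-> q2
Partition-refinement fixed point:
  B0 = {p0, p3, q0, q3}
  B1 = {p2, q2}
  B2 = {p1, q1}
p0 ∈ B0, q0 ∈ B0 → same block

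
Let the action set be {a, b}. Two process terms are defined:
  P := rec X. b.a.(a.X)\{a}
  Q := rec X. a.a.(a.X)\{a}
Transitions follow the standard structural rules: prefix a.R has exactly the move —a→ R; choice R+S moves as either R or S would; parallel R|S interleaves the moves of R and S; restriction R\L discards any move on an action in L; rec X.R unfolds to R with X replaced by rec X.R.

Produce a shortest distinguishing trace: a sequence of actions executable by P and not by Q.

LTS(P): 3 reachable states
  u0 = rec X. b.a.(a.X)\{a} ⊢ -b-> u1
  u1 = a.(a.(rec X. b.a.(a.X)\{a}))\{a} ⊢ -a-> u2
  u2 = (a.(rec X. b.a.(a.X)\{a}))\{a} ⊢ deadlocked
LTS(Q): 3 reachable states
  v0 = rec X. a.a.(a.X)\{a} ⊢ -a-> v1
  v1 = a.(a.(rec X. a.a.(a.X)\{a}))\{a} ⊢ -a-> v2
  v2 = (a.(rec X. a.a.(a.X)\{a}))\{a} ⊢ deadlocked
Executing b from P (initial set {u0}):
  step 1 (b): {u1}
  ✓ P
Executing b from Q (initial set {v0}):
  step 1 (b): ∅  — Q cannot continue

b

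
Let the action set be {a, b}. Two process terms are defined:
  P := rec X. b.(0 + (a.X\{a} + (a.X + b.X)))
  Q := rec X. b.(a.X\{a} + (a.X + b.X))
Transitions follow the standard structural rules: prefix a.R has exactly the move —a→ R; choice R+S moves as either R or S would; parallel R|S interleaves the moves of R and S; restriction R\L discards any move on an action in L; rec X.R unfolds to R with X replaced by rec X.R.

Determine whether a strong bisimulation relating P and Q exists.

Reachable graph of P (4 states):
  p0 = rec X. b.(0 + (a.X\{a} + (a.X + b.X))) has moves =b=> p1
  p1 = 0 + (a.(rec X. b.(0 + (a.X\{a} + (a.X + b.X))))\{a} + (a.(rec X. b.(0 + (a.X\{a} + (a.X + b.X)))) + b.(rec X. b.(0 + (a.X\{a} + (a.X + b.X)))))) has moves =a=> p0, =a=> p2, =b=> p0
  p2 = (rec X. b.(0 + (a.X\{a} + (a.X + b.X))))\{a} has moves =b=> p3
  p3 = (0 + (a.(rec X. b.(0 + (a.X\{a} + (a.X + b.X))))\{a} + (a.(rec X. b.(0 + (a.X\{a} + (a.X + b.X)))) + b.(rec X. b.(0 + (a.X\{a} + (a.X + b.X)))))))\{a} has moves =b=> p2
Reachable graph of Q (4 states):
  q0 = rec X. b.(a.X\{a} + (a.X + b.X)) has moves =b=> q1
  q1 = a.(rec X. b.(a.X\{a} + (a.X + b.X)))\{a} + (a.(rec X. b.(a.X\{a} + (a.X + b.X))) + b.(rec X. b.(a.X\{a} + (a.X + b.X)))) has moves =a=> q0, =a=> q2, =b=> q0
  q2 = (rec X. b.(a.X\{a} + (a.X + b.X)))\{a} has moves =b=> q3
  q3 = (a.(rec X. b.(a.X\{a} + (a.X + b.X)))\{a} + (a.(rec X. b.(a.X\{a} + (a.X + b.X))) + b.(rec X. b.(a.X\{a} + (a.X + b.X)))))\{a} has moves =b=> q2
Coarsest stable partition (strong bisimilarity classes):
  B0 = {p0, q0}
  B1 = {p1, q1}
  B2 = {p2, p3, q2, q3}
p0 ∈ B0, q0 ∈ B0 → same block

YES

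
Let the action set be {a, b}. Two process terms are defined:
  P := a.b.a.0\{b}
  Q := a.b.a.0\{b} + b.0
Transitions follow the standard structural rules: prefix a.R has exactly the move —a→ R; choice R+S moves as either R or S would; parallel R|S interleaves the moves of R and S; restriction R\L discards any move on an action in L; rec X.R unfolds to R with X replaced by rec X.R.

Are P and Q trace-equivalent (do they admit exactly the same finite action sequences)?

Reachable graph of P (4 states):
  u0 = a.b.a.0\{b} ⊢ --a--▸ u1
  u1 = b.a.0\{b} ⊢ --b--▸ u2
  u2 = a.0\{b} ⊢ --a--▸ u3
  u3 = 0\{b} ⊢ (no moves)
Reachable graph of Q (5 states):
  v0 = a.b.a.0\{b} + b.0 ⊢ --a--▸ v1, --b--▸ v2
  v1 = b.a.0\{b} ⊢ --b--▸ v3
  v2 = 0 ⊢ (no moves)
  v3 = a.0\{b} ⊢ --a--▸ v4
  v4 = 0\{b} ⊢ (no moves)
Executing b from Q (initial set {v0}):
  step 1 (b): {v2}
  ✓ Q
Executing b from P (initial set {u0}):
  step 1 (b): no successor for P

NO — witness ⟨b⟩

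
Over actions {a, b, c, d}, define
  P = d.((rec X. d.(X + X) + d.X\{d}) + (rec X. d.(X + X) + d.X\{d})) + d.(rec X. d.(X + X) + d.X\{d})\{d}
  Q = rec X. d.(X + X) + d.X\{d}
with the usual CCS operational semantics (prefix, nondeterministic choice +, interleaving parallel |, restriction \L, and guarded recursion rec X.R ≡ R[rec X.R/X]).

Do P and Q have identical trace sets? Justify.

YES

Reachable graph of P (3 states):
  s0 = d.((rec X. d.(X + X) + d.X\{d}) + (rec X. d.(X + X) + d.X\{d})) + d.(rec X. d.(X + X) + d.X\{d})\{d} :: =d=> s1, =d=> s2
  s1 = (rec X. d.(X + X) + d.X\{d}) + (rec X. d.(X + X) + d.X\{d}) :: =d=> s1, =d=> s2
  s2 = (rec X. d.(X + X) + d.X\{d})\{d} :: deadlocked
Reachable graph of Q (3 states):
  t0 = rec X. d.(X + X) + d.X\{d} :: =d=> t1, =d=> t2
  t1 = (rec X. d.(X + X) + d.X\{d}) + (rec X. d.(X + X) + d.X\{d}) :: =d=> t1, =d=> t2
  t2 = (rec X. d.(X + X) + d.X\{d})\{d} :: deadlocked
Partition-refinement fixed point:
  B0 = {s0, s1, t0, t1}
  B1 = {s2, t2}
s0 ∈ B0, t0 ∈ B0 → same block
Bisimilar ⇒ trace-equivalent.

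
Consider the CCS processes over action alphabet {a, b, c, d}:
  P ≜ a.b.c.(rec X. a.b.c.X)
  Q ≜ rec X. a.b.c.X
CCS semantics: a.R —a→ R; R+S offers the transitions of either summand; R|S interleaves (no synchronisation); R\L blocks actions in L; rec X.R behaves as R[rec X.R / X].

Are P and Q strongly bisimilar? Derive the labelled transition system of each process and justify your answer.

P's transition system — 4 states:
  s0 = a.b.c.(rec X. a.b.c.X) | ··a··> s1
  s1 = b.c.(rec X. a.b.c.X) | ··b··> s2
  s2 = c.(rec X. a.b.c.X) | ··c··> s3
  s3 = rec X. a.b.c.X | ··a··> s1
Q's transition system — 3 states:
  t0 = rec X. a.b.c.X | ··a··> t1
  t1 = b.c.(rec X. a.b.c.X) | ··b··> t2
  t2 = c.(rec X. a.b.c.X) | ··c··> t0
Coarsest stable partition (strong bisimilarity classes):
  B0 = {s0, s3, t0}
  B1 = {s1, t1}
  B2 = {s2, t2}
s0 ∈ B0, t0 ∈ B0 → same block

YES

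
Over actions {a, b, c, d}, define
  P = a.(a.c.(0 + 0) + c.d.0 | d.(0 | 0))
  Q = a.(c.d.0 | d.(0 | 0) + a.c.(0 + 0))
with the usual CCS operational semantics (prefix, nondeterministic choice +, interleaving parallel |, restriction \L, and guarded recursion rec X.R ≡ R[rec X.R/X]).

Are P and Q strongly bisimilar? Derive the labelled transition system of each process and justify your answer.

P's transition system — 9 states:
  u0 = a.(a.c.(0 + 0) + c.d.0 | d.(0 | 0)) :: =a=> u1
  u1 = a.c.(0 + 0) + c.d.0 | d.(0 | 0) :: =a=> u2, =c=> u3, =d=> u4
  u2 = c.(0 + 0) :: =c=> u5
  u3 = d.0 | d.(0 | 0) :: =d=> u6, =d=> u7
  u4 = c.d.0 | (0 | 0) :: =c=> u7
  u5 = 0 + 0 :: stopped
  u6 = 0 | d.(0 | 0) :: =d=> u8
  u7 = d.0 | (0 | 0) :: =d=> u8
  u8 = 0 | (0 | 0) :: stopped
Q's transition system — 9 states:
  v0 = a.(c.d.0 | d.(0 | 0) + a.c.(0 + 0)) :: =a=> v1
  v1 = c.d.0 | d.(0 | 0) + a.c.(0 + 0) :: =a=> v2, =c=> v3, =d=> v4
  v2 = c.(0 + 0) :: =c=> v5
  v3 = d.0 | d.(0 | 0) :: =d=> v6, =d=> v7
  v4 = c.d.0 | (0 | 0) :: =c=> v7
  v5 = 0 + 0 :: stopped
  v6 = 0 | d.(0 | 0) :: =d=> v8
  v7 = d.0 | (0 | 0) :: =d=> v8
  v8 = 0 | (0 | 0) :: stopped
Bisimilarity quotient blocks:
  B0 = {u0, v0}
  B1 = {u1, v1}
  B2 = {u4, v4}
  B3 = {u6, u7, v6, v7}
  B4 = {u5, u8, v5, v8}
  B5 = {u2, v2}
  B6 = {u3, v3}
u0 ∈ B0, v0 ∈ B0 → same block

YES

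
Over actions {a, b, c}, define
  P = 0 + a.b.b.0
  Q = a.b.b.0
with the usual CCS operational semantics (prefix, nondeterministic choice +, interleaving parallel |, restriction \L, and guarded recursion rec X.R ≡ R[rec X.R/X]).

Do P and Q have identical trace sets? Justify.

Reachable graph of P (4 states):
  s0 = 0 + a.b.b.0 :: =a=> s1
  s1 = b.b.0 :: =b=> s2
  s2 = b.0 :: =b=> s3
  s3 = 0 :: stopped
Reachable graph of Q (4 states):
  t0 = a.b.b.0 :: =a=> t1
  t1 = b.b.0 :: =b=> t2
  t2 = b.0 :: =b=> t3
  t3 = 0 :: stopped
Bisimilarity quotient blocks:
  B0 = {s0, t0}
  B1 = {s1, t1}
  B2 = {s2, t2}
  B3 = {s3, t3}
s0 ∈ B0, t0 ∈ B0 → same block
Bisimilar ⇒ trace-equivalent.

traces(P) = traces(Q)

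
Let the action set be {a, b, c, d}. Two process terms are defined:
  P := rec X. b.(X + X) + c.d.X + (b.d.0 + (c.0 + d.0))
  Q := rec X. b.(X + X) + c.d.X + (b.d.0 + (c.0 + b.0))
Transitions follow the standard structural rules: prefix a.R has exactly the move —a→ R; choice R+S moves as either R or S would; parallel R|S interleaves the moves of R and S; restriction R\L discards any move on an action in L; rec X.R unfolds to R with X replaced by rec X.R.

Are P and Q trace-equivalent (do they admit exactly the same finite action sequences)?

Reachable graph of P (5 states):
  p0 = rec X. b.(X + X) + c.d.X + (b.d.0 + (c.0 + d.0)) ⊢ =b=> p1, =b=> p2, =c=> p3, =c=> p4, =d=> p3
  p1 = (rec X. b.(X + X) + c.d.X + (b.d.0 + (c.0 + d.0))) + (rec X. b.(X + X) + c.d.X + (b.d.0 + (c.0 + d.0))) ⊢ =b=> p1, =b=> p2, =c=> p3, =c=> p4, =d=> p3
  p2 = d.0 ⊢ =d=> p3
  p3 = 0 ⊢ ∅
  p4 = d.(rec X. b.(X + X) + c.d.X + (b.d.0 + (c.0 + d.0))) ⊢ =d=> p0
Reachable graph of Q (5 states):
  q0 = rec X. b.(X + X) + c.d.X + (b.d.0 + (c.0 + b.0)) ⊢ =b=> q1, =b=> q2, =b=> q3, =c=> q2, =c=> q4
  q1 = (rec X. b.(X + X) + c.d.X + (b.d.0 + (c.0 + b.0))) + (rec X. b.(X + X) + c.d.X + (b.d.0 + (c.0 + b.0))) ⊢ =b=> q1, =b=> q2, =b=> q3, =c=> q2, =c=> q4
  q2 = 0 ⊢ ∅
  q3 = d.0 ⊢ =d=> q2
  q4 = d.(rec X. b.(X + X) + c.d.X + (b.d.0 + (c.0 + b.0))) ⊢ =d=> q0
Run σ = ⟨d⟩ on P: start {p0}
  step 1 (d): {p3}
  ✓ P
Run σ = ⟨d⟩ on Q: start {q0}
  step 1 (d): ∅ (Q stuck)

traces(P) ≠ traces(Q) — witness ⟨d⟩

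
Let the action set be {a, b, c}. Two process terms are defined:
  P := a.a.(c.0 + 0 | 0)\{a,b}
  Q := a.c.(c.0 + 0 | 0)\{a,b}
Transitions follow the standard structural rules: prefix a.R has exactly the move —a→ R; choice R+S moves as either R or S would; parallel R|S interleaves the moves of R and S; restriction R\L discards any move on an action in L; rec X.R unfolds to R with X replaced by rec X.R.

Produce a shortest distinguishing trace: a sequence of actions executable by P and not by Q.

aa

P's transition system — 4 states:
  s0 = a.a.(c.0 + 0 | 0)\{a,b} → --a--▸ s1
  s1 = a.(c.0 + 0 | 0)\{a,b} → --a--▸ s2
  s2 = (c.0 + 0 | 0)\{a,b} → --c--▸ s3
  s3 = 0\{a,b} → deadlocked
Q's transition system — 4 states:
  t0 = a.c.(c.0 + 0 | 0)\{a,b} → --a--▸ t1
  t1 = c.(c.0 + 0 | 0)\{a,b} → --c--▸ t2
  t2 = (c.0 + 0 | 0)\{a,b} → --c--▸ t3
  t3 = 0\{a,b} → deadlocked
Run σ = ⟨aa⟩ on P: start {s0}
  step 1 (a): {s1}
  step 2 (a): {s2}
  — P admits the full trace.
Run σ = ⟨aa⟩ on Q: start {t0}
  step 1 (a): {t1}
  step 2 (a): ∅  — Q cannot continue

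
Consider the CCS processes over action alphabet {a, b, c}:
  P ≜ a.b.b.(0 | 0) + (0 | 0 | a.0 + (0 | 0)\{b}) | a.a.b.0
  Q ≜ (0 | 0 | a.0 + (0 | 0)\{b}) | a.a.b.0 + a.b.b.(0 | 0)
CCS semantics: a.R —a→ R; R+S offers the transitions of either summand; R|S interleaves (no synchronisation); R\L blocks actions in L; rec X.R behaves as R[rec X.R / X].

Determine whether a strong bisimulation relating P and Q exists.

Reachable graph of P (11 states):
  u0 = a.b.b.(0 | 0) + (0 | 0 | a.0 + (0 | 0)\{b}) | a.a.b.0 | —a→ u1, —a→ u2, —a→ u3
  u1 = (0 | 0 | a.0 + (0 | 0)\{b}) | a.b.0 | —a→ u4, —a→ u5
  u2 = 0 | 0 | 0 | a.a.b.0 | —a→ u5
  u3 = b.b.(0 | 0) | —b→ u6
  u4 = (0 | 0 | a.0 + (0 | 0)\{b}) | b.0 | —a→ u7, —b→ u8
  u5 = 0 | 0 | 0 | a.b.0 | —a→ u7
  u6 = b.(0 | 0) | —b→ u9
  u7 = 0 | 0 | 0 | b.0 | —b→ u10
  u8 = (0 | 0 | a.0 + (0 | 0)\{b}) | 0 | —a→ u10
  u9 = 0 | 0 | deadlocked
  u10 = 0 | 0 | 0 | 0 | deadlocked
Reachable graph of Q (11 states):
  v0 = (0 | 0 | a.0 + (0 | 0)\{b}) | a.a.b.0 + a.b.b.(0 | 0) | —a→ v1, —a→ v2, —a→ v3
  v1 = (0 | 0 | a.0 + (0 | 0)\{b}) | a.b.0 | —a→ v4, —a→ v5
  v2 = 0 | 0 | 0 | a.a.b.0 | —a→ v5
  v3 = b.b.(0 | 0) | —b→ v6
  v4 = (0 | 0 | a.0 + (0 | 0)\{b}) | b.0 | —a→ v7, —b→ v8
  v5 = 0 | 0 | 0 | a.b.0 | —a→ v7
  v6 = b.(0 | 0) | —b→ v9
  v7 = 0 | 0 | 0 | b.0 | —b→ v10
  v8 = (0 | 0 | a.0 + (0 | 0)\{b}) | 0 | —a→ v10
  v9 = 0 | 0 | deadlocked
  v10 = 0 | 0 | 0 | 0 | deadlocked
Bisimilarity quotient blocks:
  B0 = {u0, v0}
  B1 = {u1, v1}
  B2 = {u5, v5}
  B3 = {u6, u7, v6, v7}
  B4 = {u10, u9, v10, v9}
  B5 = {u4, v4}
  B6 = {u8, v8}
  B7 = {u2, v2}
  B8 = {u3, v3}
u0 ∈ B0, v0 ∈ B0 → same block

YES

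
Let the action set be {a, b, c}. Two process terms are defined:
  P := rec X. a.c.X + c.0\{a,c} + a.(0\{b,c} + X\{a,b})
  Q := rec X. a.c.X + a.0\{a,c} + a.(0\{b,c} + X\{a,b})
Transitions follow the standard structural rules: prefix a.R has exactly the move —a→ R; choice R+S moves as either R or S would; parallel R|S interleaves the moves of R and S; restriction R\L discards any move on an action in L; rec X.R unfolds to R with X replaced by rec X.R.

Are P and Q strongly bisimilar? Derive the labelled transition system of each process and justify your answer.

not bisimilar

Reachable graph of P (5 states):
  p0 = rec X. a.c.X + c.0\{a,c} + a.(0\{b,c} + X\{a,b}) ⊢ ··a··> p1, ··a··> p2, ··c··> p3
  p1 = 0\{b,c} + (rec X. a.c.X + c.0\{a,c} + a.(0\{b,c} + X\{a,b}))\{a,b} ⊢ ··c··> p4
  p2 = c.(rec X. a.c.X + c.0\{a,c} + a.(0\{b,c} + X\{a,b})) ⊢ ··c··> p0
  p3 = 0\{a,c} ⊢ ∅
  p4 = 0\{a,c}\{a,b} ⊢ ∅
Reachable graph of Q (4 states):
  q0 = rec X. a.c.X + a.0\{a,c} + a.(0\{b,c} + X\{a,b}) ⊢ ··a··> q1, ··a··> q2, ··a··> q3
  q1 = 0\{a,c} ⊢ ∅
  q2 = 0\{b,c} + (rec X. a.c.X + a.0\{a,c} + a.(0\{b,c} + X\{a,b}))\{a,b} ⊢ ∅
  q3 = c.(rec X. a.c.X + a.0\{a,c} + a.(0\{b,c} + X\{a,b})) ⊢ ··c··> q0
Coarsest stable partition (strong bisimilarity classes):
  B0 = {p0}
  B1 = {p2}
  B2 = {p3, p4, q1, q2}
  B3 = {p1}
  B4 = {q0}
  B5 = {q3}
p0 ∈ B0, q0 ∈ B4 → different blocks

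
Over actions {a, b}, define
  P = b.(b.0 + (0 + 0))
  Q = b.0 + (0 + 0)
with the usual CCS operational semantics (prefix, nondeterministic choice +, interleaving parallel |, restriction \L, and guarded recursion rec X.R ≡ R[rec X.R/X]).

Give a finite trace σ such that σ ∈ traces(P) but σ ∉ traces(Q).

LTS(P): 3 reachable states
  m0 = b.(b.0 + (0 + 0)) | ··b··> m1
  m1 = b.0 + (0 + 0) | ··b··> m2
  m2 = 0 | ·
LTS(Q): 2 reachable states
  n0 = b.0 + (0 + 0) | ··b··> n1
  n1 = 0 | ·
Trace ⟨bb⟩ through P, begin at {m0}:
  after b @ step 1: {m1}
  after b @ step 2: {m2}
  — P admits the full trace.
Trace ⟨bb⟩ through Q, begin at {n0}:
  after b @ step 1: {n1}
  after b @ step 2: ∅ (Q stuck)

bb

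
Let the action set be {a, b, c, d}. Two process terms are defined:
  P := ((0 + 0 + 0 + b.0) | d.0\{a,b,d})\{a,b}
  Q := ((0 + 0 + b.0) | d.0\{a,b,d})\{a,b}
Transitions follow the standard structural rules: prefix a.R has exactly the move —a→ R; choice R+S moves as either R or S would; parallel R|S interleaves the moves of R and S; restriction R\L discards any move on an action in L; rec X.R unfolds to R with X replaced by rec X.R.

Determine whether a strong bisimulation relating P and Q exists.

LTS(P): 2 reachable states
  s0 = ((0 + 0 + 0 + b.0) | d.0\{a,b,d})\{a,b} | —d→ s1
  s1 = ((0 + 0 + 0 + b.0) | 0\{a,b,d})\{a,b} | (no moves)
LTS(Q): 2 reachable states
  t0 = ((0 + 0 + b.0) | d.0\{a,b,d})\{a,b} | —d→ t1
  t1 = ((0 + 0 + b.0) | 0\{a,b,d})\{a,b} | (no moves)
Bisimilarity quotient blocks:
  B0 = {s0, t0}
  B1 = {s1, t1}
s0 ∈ B0, t0 ∈ B0 → same block

bisimilar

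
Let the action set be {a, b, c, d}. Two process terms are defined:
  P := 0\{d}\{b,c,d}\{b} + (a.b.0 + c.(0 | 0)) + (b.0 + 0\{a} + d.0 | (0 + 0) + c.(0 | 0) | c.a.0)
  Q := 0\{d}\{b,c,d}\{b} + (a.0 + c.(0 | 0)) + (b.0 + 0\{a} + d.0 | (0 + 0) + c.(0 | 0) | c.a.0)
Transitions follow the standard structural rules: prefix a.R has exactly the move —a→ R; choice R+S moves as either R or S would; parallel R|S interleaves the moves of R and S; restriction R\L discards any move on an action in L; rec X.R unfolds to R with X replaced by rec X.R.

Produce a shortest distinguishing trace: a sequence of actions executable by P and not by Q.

LTS(P): 10 reachable states
  p0 = 0\{d}\{b,c,d}\{b} + (a.b.0 + c.(0 | 0)) + (b.0 + 0\{a} + d.0 | (0 + 0) + c.(0 | 0) | c.a.0) :: --a--▸ p1, --b--▸ p2, --c--▸ p3, --c--▸ p4, --c--▸ p5, --d--▸ p6
  p1 = b.0 :: --b--▸ p2
  p2 = 0 :: (no moves)
  p3 = 0 | 0 :: (no moves)
  p4 = 0 | 0 | c.a.0 :: --c--▸ p7
  p5 = c.(0 | 0) | a.0 :: --a--▸ p8, --c--▸ p7
  p6 = 0 | (0 + 0) :: (no moves)
  p7 = 0 | 0 | a.0 :: --a--▸ p9
  p8 = c.(0 | 0) | 0 :: --c--▸ p9
  p9 = 0 | 0 | 0 :: (no moves)
LTS(Q): 9 reachable states
  q0 = 0\{d}\{b,c,d}\{b} + (a.0 + c.(0 | 0)) + (b.0 + 0\{a} + d.0 | (0 + 0) + c.(0 | 0) | c.a.0) :: --a--▸ q1, --b--▸ q1, --c--▸ q2, --c--▸ q3, --c--▸ q4, --d--▸ q5
  q1 = 0 :: (no moves)
  q2 = 0 | 0 :: (no moves)
  q3 = 0 | 0 | c.a.0 :: --c--▸ q6
  q4 = c.(0 | 0) | a.0 :: --a--▸ q7, --c--▸ q6
  q5 = 0 | (0 + 0) :: (no moves)
  q6 = 0 | 0 | a.0 :: --a--▸ q8
  q7 = c.(0 | 0) | 0 :: --c--▸ q8
  q8 = 0 | 0 | 0 :: (no moves)
Executing ab from P (initial set {p0}):
  after a @ step 1: {p1}
  after b @ step 2: {p2}
  — P admits the full trace.
Executing ab from Q (initial set {q0}):
  after a @ step 1: {q1}
  after b @ step 2: ∅ (Q stuck)

ab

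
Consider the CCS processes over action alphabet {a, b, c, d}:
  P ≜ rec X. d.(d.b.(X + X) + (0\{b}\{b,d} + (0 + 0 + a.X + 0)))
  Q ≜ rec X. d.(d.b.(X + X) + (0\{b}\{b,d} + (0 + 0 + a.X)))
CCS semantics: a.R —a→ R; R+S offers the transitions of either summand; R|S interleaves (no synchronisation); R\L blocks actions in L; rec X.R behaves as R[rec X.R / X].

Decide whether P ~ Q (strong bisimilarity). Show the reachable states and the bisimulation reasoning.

LTS(P): 4 reachable states
  u0 = rec X. d.(d.b.(X + X) + (0\{b}\{b,d} + (0 + 0 + a.X + 0))) has moves ··d··> u1
  u1 = d.b.((rec X. d.(d.b.(X + X) + (0\{b}\{b,d} + (0 + 0 + a.X + 0)))) + (rec X. d.(d.b.(X + X) + (0\{b}\{b,d} + (0 + 0 + a.X + 0))))) + (0\{b}\{b,d} + (0 + 0 + a.(rec X. d.(d.b.(X + X) + (0\{b}\{b,d} + (0 + 0 + a.X + 0)))) + 0)) has moves ··a··> u0, ··d··> u2
  u2 = b.((rec X. d.(d.b.(X + X) + (0\{b}\{b,d} + (0 + 0 + a.X + 0)))) + (rec X. d.(d.b.(X + X) + (0\{b}\{b,d} + (0 + 0 + a.X + 0))))) has moves ··b··> u3
  u3 = (rec X. d.(d.b.(X + X) + (0\{b}\{b,d} + (0 + 0 + a.X + 0)))) + (rec X. d.(d.b.(X + X) + (0\{b}\{b,d} + (0 + 0 + a.X + 0)))) has moves ··d··> u1
LTS(Q): 4 reachable states
  v0 = rec X. d.(d.b.(X + X) + (0\{b}\{b,d} + (0 + 0 + a.X))) has moves ··d··> v1
  v1 = d.b.((rec X. d.(d.b.(X + X) + (0\{b}\{b,d} + (0 + 0 + a.X)))) + (rec X. d.(d.b.(X + X) + (0\{b}\{b,d} + (0 + 0 + a.X))))) + (0\{b}\{b,d} + (0 + 0 + a.(rec X. d.(d.b.(X + X) + (0\{b}\{b,d} + (0 + 0 + a.X)))))) has moves ··a··> v0, ··d··> v2
  v2 = b.((rec X. d.(d.b.(X + X) + (0\{b}\{b,d} + (0 + 0 + a.X)))) + (rec X. d.(d.b.(X + X) + (0\{b}\{b,d} + (0 + 0 + a.X))))) has moves ··b··> v3
  v3 = (rec X. d.(d.b.(X + X) + (0\{b}\{b,d} + (0 + 0 + a.X)))) + (rec X. d.(d.b.(X + X) + (0\{b}\{b,d} + (0 + 0 + a.X)))) has moves ··d··> v1
Bisimilarity quotient blocks:
  B0 = {u0, u3, v0, v3}
  B1 = {u1, v1}
  B2 = {u2, v2}
u0 ∈ B0, v0 ∈ B0 → same block

YES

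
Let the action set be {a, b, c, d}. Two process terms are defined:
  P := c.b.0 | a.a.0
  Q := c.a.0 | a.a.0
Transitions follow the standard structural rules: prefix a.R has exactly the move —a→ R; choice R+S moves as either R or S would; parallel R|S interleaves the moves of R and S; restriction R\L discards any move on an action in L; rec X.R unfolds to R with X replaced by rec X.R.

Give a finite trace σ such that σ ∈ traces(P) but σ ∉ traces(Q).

P's transition system — 9 states:
  s0 = c.b.0 | a.a.0 :: -a-> s1, -c-> s2
  s1 = c.b.0 | a.0 :: -a-> s3, -c-> s4
  s2 = b.0 | a.a.0 :: -a-> s4, -b-> s5
  s3 = c.b.0 | 0 :: -c-> s6
  s4 = b.0 | a.0 :: -a-> s6, -b-> s7
  s5 = 0 | a.a.0 :: -a-> s7
  s6 = b.0 | 0 :: -b-> s8
  s7 = 0 | a.0 :: -a-> s8
  s8 = 0 | 0 :: (no moves)
Q's transition system — 9 states:
  t0 = c.a.0 | a.a.0 :: -a-> t1, -c-> t2
  t1 = c.a.0 | a.0 :: -a-> t3, -c-> t4
  t2 = a.0 | a.a.0 :: -a-> t4, -a-> t5
  t3 = c.a.0 | 0 :: -c-> t6
  t4 = a.0 | a.0 :: -a-> t6, -a-> t7
  t5 = 0 | a.a.0 :: -a-> t7
  t6 = a.0 | 0 :: -a-> t8
  t7 = 0 | a.0 :: -a-> t8
  t8 = 0 | 0 :: (no moves)
Trace ⟨cb⟩ through P, begin at {s0}:
  step 1 (c): {s2}
  step 2 (b): {s5}
  ✓ P
Trace ⟨cb⟩ through Q, begin at {t0}:
  step 1 (c): {t2}
  step 2 (b): no successor for Q

cb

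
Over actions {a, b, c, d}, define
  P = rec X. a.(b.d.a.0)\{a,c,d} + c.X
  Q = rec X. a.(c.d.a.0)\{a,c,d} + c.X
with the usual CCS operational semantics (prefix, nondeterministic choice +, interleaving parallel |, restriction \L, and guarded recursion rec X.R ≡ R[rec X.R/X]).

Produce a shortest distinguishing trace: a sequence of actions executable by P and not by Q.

ab

Reachable graph of P (3 states):
  s0 = rec X. a.(b.d.a.0)\{a,c,d} + c.X ⊢ --a--▸ s1, --c--▸ s0
  s1 = (b.d.a.0)\{a,c,d} ⊢ --b--▸ s2
  s2 = (d.a.0)\{a,c,d} ⊢ ∅
Reachable graph of Q (2 states):
  t0 = rec X. a.(c.d.a.0)\{a,c,d} + c.X ⊢ --a--▸ t1, --c--▸ t0
  t1 = (c.d.a.0)\{a,c,d} ⊢ ∅
Executing ab from P (initial set {s0}):
  after a @ step 1: {s1}
  after b @ step 2: {s2}
  P completes σ.
Executing ab from Q (initial set {t0}):
  after a @ step 1: {t1}
  after b @ step 2: ∅ (Q stuck)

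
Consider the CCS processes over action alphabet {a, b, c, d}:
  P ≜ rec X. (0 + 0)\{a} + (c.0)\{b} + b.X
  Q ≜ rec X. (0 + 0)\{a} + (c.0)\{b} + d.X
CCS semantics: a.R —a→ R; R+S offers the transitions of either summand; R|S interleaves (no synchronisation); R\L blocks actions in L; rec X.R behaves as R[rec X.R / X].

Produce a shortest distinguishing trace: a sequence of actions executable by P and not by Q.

Reachable graph of P (2 states):
  m0 = rec X. (0 + 0)\{a} + (c.0)\{b} + b.X has moves =b=> m0, =c=> m1
  m1 = 0\{b} has moves ∅
Reachable graph of Q (2 states):
  n0 = rec X. (0 + 0)\{a} + (c.0)\{b} + d.X has moves =c=> n1, =d=> n0
  n1 = 0\{b} has moves ∅
Trace ⟨b⟩ through P, begin at {m0}:
  after b @ step 1: {m0}
  ✓ P
Trace ⟨b⟩ through Q, begin at {n0}:
  after b @ step 1: ∅ (Q stuck)

b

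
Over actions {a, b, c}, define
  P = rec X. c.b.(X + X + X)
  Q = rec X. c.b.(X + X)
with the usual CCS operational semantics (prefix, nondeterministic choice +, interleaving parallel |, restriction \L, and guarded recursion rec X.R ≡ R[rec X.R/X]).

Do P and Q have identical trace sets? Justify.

traces(P) = traces(Q)

P's transition system — 3 states:
  s0 = rec X. c.b.(X + X + X) ⊢ —c→ s1
  s1 = b.((rec X. c.b.(X + X + X)) + (rec X. c.b.(X + X + X)) + (rec X. c.b.(X + X + X))) ⊢ —b→ s2
  s2 = (rec X. c.b.(X + X + X)) + (rec X. c.b.(X + X + X)) + (rec X. c.b.(X + X + X)) ⊢ —c→ s1
Q's transition system — 3 states:
  t0 = rec X. c.b.(X + X) ⊢ —c→ t1
  t1 = b.((rec X. c.b.(X + X)) + (rec X. c.b.(X + X))) ⊢ —b→ t2
  t2 = (rec X. c.b.(X + X)) + (rec X. c.b.(X + X)) ⊢ —c→ t1
Coarsest stable partition (strong bisimilarity classes):
  B0 = {s0, s2, t0, t2}
  B1 = {s1, t1}
s0 ∈ B0, t0 ∈ B0 → same block
Bisimilar ⇒ trace-equivalent.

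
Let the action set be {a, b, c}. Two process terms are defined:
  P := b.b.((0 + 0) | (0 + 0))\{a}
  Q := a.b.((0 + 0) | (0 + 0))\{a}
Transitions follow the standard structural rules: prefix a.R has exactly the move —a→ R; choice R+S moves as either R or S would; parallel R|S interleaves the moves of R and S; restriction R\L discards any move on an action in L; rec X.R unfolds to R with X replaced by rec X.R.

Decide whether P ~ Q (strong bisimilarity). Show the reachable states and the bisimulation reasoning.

LTS(P): 3 reachable states
  m0 = b.b.((0 + 0) | (0 + 0))\{a} | —b→ m1
  m1 = b.((0 + 0) | (0 + 0))\{a} | —b→ m2
  m2 = ((0 + 0) | (0 + 0))\{a} | stopped
LTS(Q): 3 reachable states
  n0 = a.b.((0 + 0) | (0 + 0))\{a} | —a→ n1
  n1 = b.((0 + 0) | (0 + 0))\{a} | —b→ n2
  n2 = ((0 + 0) | (0 + 0))\{a} | stopped
Bisimilarity quotient blocks:
  B0 = {m0}
  B1 = {m1, n1}
  B2 = {m2, n2}
  B3 = {n0}
m0 ∈ B0, n0 ∈ B3 → different blocks

not bisimilar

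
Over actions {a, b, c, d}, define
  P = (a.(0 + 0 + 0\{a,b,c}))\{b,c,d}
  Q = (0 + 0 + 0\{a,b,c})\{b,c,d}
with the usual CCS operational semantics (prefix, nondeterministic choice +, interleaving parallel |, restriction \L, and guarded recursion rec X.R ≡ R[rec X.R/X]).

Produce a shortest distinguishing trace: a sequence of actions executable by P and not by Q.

a

P's transition system — 2 states:
  m0 = (a.(0 + 0 + 0\{a,b,c}))\{b,c,d} | =a=> m1
  m1 = (0 + 0 + 0\{a,b,c})\{b,c,d} | deadlocked
Q's transition system — 1 states:
  n0 = (0 + 0 + 0\{a,b,c})\{b,c,d} | deadlocked
Trace ⟨a⟩ through P, begin at {m0}:
  [1] a ⇒ {m1}
  ✓ P
Trace ⟨a⟩ through Q, begin at {n0}:
  [1] a ⇒ ∅  — Q cannot continue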